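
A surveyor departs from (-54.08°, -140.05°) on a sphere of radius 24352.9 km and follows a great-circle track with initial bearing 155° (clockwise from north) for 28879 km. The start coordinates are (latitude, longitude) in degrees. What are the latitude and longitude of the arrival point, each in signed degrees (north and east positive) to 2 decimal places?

Angular distance δ = d/R = 28879/24352.9 = 1.18585 rad; initial bearing θ = 2.7053 rad.
sin φ₂ = sin φ₁ cos δ + cos φ₁ sin δ cos θ = (-0.8098)(0.3755) + (0.5867)(0.9268)(-0.9063) = -0.7969, so φ₂ = -52.83°.
Δλ = atan2(sin θ sin δ cos φ₁, cos δ − sin φ₁ sin φ₂) = atan2(0.2298, -0.2698) = 139.583°.
λ₂ = -140.050° + 139.583° = -0.47°.

-52.83°, -0.47°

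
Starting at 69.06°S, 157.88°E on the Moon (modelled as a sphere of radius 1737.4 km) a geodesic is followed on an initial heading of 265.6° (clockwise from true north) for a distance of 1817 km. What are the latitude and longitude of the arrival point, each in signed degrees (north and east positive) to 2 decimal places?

Angular distance δ = d/R = 1817/1737.4 = 1.04582 rad; initial bearing θ = 4.6356 rad.
sin φ₂ = sin φ₁ cos δ + cos φ₁ sin δ cos θ = (-0.9340)(0.5012) + (0.3574)(0.8653)(-0.0767) = -0.4918, so φ₂ = -29.46°.
Δλ = atan2(sin θ sin δ cos φ₁, cos δ − sin φ₁ sin φ₂) = atan2(-0.3084, 0.0419) = -82.270°.
λ₂ = 157.880° − 82.270° = 75.61°.

-29.46°, 75.61°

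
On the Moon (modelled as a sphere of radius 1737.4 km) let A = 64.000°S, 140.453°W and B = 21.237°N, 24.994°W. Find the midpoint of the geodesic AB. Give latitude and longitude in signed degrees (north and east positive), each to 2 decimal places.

Central angle δ = 2.0958 rad. Interpolating on the sphere with fraction f = 0.5:
P = [sin((1−f)δ)·A + sin(fδ)·B] / sin δ = 1.0012·A + 1.0012·B in Cartesian coordinates,
giving P = (0.5074, -0.6738, -0.5372), i.e. latitude -32.49°, longitude -53.02°.

-32.49°, -53.02°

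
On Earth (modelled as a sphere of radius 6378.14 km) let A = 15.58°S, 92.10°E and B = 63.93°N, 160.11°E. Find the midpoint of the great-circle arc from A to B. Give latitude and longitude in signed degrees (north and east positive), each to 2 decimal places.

27.70°, 111.97°

Central angle δ = 1.6536 rad. Interpolating on the sphere with fraction f = 0.5:
P = [sin((1−f)δ)·A + sin(fδ)·B] / sin δ = 0.7383·A + 0.7383·B in Cartesian coordinates,
giving P = (-0.3312, 0.8211, 0.4649), i.e. latitude 27.70°, longitude 111.97°.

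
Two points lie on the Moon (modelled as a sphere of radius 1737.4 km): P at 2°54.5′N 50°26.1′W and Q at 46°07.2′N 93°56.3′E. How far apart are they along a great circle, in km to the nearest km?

3692 km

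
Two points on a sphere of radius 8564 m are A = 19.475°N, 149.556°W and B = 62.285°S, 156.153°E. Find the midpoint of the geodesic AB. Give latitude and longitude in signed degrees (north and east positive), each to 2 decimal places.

-23.46°, -166.83°

The central angle between A and B is δ = 1.6100 rad.
With f = 0.5, the slerp weights are sin((1−f)δ)/sin δ = 0.7214 and sin(fδ)/sin δ = 0.7214.
Weighted sum of the unit vectors: (0.7214)·(-0.8128,-0.4777,0.3334) + (0.7214)·(-0.4254,0.1880,-0.8853) = (-0.8932, -0.2090, -0.3981).
Converting back: φ = atan2(z, √(x²+y²)) = -23.46°, λ = atan2(y, x) = -166.83°.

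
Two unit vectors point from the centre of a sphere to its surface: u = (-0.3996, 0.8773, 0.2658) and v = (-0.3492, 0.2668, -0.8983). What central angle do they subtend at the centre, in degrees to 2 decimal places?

u·v = 0.1348; |u| = 1.0000, |v| = 1.0000.
cos θ = (u·v)/(|u||v|) = 0.1348, so θ = 82.25°.

82.25°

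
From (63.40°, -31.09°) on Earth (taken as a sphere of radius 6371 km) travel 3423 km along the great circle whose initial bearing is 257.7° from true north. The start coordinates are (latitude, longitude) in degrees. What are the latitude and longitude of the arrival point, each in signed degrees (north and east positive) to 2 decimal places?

46.00°, -77.13°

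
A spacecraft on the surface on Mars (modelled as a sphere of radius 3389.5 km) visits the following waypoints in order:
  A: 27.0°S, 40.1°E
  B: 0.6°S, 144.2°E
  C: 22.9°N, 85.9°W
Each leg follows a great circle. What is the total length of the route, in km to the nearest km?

Leg A→B: central angle 1.7847 rad, distance 6049.3 km.
Leg B→C: central angle 2.2080 rad, distance 7484.0 km.
Total: 6049.3 + 7484.0 ≈ 13533 km.

13533 km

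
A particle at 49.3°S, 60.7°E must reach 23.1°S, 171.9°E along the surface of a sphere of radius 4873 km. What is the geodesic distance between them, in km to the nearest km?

7262 km

Let φ₁ = -0.8604 rad, φ₂ = -0.4032 rad, and Δλ = 1.9408 rad.
cos c = sin φ₁ sin φ₂ + cos φ₁ cos φ₂ cos Δλ = (-0.7581)(-0.3923) + (0.6521)(0.9198)(-0.3616) = 0.08054,
so c = arccos(0.08054) = 1.49017 rad.
Distance = R·c = 4873 × 1.4902 ≈ 7262 km.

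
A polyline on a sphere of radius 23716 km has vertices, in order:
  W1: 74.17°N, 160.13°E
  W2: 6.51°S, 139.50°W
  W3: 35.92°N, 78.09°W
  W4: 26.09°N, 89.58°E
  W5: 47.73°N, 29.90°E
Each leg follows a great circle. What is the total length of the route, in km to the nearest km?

135695 km

Leg W1→W2: central angle 1.5459 rad, distance 36662.0 km.
Leg W2→W3: central angle 1.2466 rad, distance 29564.9 km.
Leg W3→W4: central angle 2.0404 rad, distance 48390.3 km.
Leg W4→W5: central angle 0.8887 rad, distance 21077.3 km.
Total: 36662.0 + 29564.9 + 48390.3 + 21077.3 ≈ 135695 km.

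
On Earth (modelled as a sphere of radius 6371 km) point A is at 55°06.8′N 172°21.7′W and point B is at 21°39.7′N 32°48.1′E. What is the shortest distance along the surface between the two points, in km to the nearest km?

With latitudes φ₁ = 55.113°, φ₂ = 21.662° and longitude difference Δλ = -154.837°:
cos c = sin φ₁ sin φ₂ + cos φ₁ cos φ₂ cos Δλ = (0.8203)(0.3691) + (0.5720)(0.9294)(-0.9051) = -0.17833,
so c = arccos(-0.17833) = 1.75009 rad.
Distance = R·c = 6371 × 1.7501 ≈ 11150 km.

11150 km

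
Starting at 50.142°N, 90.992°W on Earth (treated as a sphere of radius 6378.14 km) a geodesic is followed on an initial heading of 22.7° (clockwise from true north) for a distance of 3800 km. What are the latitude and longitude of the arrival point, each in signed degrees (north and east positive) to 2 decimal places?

Angular distance δ = d/R = 3800/6378.14 = 0.59578 rad; initial bearing θ = 0.3962 rad.
sin φ₂ = sin φ₁ cos δ + cos φ₁ sin δ cos θ = (0.7676)(0.8277) + (0.6409)(0.5612)(0.9225) = 0.9672, so φ₂ = 75.28°.
Δλ = atan2(sin θ sin δ cos φ₁, cos δ − sin φ₁ sin φ₂) = atan2(0.1388, 0.0853) = 58.430°.
λ₂ = -90.992° + 58.430° = -32.56°.

75.28°, -32.56°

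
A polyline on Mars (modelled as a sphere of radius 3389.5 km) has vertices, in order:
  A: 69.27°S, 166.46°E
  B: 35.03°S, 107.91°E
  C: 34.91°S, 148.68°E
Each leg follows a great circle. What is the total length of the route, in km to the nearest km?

Leg A→B: central angle 0.8120 rad, distance 2752.2 km.
Leg B→C: central angle 0.5789 rad, distance 1962.3 km.
Total: 2752.2 + 1962.3 ≈ 4714 km.

4714 km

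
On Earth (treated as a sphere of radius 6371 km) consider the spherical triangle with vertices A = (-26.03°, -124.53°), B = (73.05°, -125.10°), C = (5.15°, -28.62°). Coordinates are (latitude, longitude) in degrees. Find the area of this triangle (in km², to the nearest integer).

Side lengths (central angles): a = 1.5177, b = 1.7027, c = 1.7293 rad; semiperimeter s = 2.4748.
By l'Huilier's theorem, tan(E/4) = √[tan(s/2) tan((s−a)/2) tan((s−b)/2) tan((s−c)/2)], giving spherical excess E = 1.8160 rad.
Area = E·R² = 1.8160 × (6371)² ≈ 73709177 km².

73709177 km²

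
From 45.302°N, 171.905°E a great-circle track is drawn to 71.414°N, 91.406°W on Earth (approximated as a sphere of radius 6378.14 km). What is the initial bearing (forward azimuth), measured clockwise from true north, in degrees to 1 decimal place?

24.5°

Δλ = 96.689° = 1.6875 rad.
y = sin Δλ · cos φ₂ = (0.9932)(0.3187) = 0.3166
x = cos φ₁ sin φ₂ − sin φ₁ cos φ₂ cos Δλ = (0.7034)(0.9478) − (0.7108)(0.3187)(-0.1165) = 0.6931
θ = atan2(y, x) = 24.55°, so the bearing is 24.5°.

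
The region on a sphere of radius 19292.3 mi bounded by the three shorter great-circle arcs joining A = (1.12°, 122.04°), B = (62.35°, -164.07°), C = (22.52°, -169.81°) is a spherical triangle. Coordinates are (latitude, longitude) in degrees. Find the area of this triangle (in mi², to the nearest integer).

189666714 mi²

Side lengths (central angles): a = 0.6985, b = 1.2119, c = 1.4242 rad; semiperimeter s = 1.6673.
By l'Huilier's theorem, tan(E/4) = √[tan(s/2) tan((s−a)/2) tan((s−b)/2) tan((s−c)/2)], giving spherical excess E = 0.5096 rad.
Area = E·R² = 0.5096 × (19292.3)² ≈ 189666714 mi².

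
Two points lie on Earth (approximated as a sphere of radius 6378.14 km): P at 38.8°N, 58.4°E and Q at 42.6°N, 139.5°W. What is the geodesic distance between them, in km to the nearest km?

10797 km

Let φ₁ = 0.6772 rad, φ₂ = 0.7435 rad, and Δλ = 2.8292 rad.
cos c = sin φ₁ sin φ₂ + cos φ₁ cos φ₂ cos Δλ = (0.6266)(0.6769) + (0.7793)(0.7361)(-0.9516) = -0.12177,
so c = arccos(-0.12177) = 1.69287 rad.
Distance = R·c = 6378.14 × 1.6929 ≈ 10797 km.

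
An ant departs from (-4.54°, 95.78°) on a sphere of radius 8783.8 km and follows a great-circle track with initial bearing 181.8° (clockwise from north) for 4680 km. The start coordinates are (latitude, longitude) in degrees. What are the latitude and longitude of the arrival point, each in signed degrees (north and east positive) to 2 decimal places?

-35.05°, 94.66°

Angular distance δ = d/R = 4680/8783.8 = 0.53280 rad; initial bearing θ = 3.1730 rad.
sin φ₂ = sin φ₁ cos δ + cos φ₁ sin δ cos θ = (-0.0792)(0.8614) + (0.9969)(0.5079)(-0.9995) = -0.5743, so φ₂ = -35.05°.
Δλ = atan2(sin θ sin δ cos φ₁, cos δ − sin φ₁ sin φ₂) = atan2(-0.0159, 0.8159) = -1.117°.
λ₂ = 95.780° − 1.117° = 94.66°.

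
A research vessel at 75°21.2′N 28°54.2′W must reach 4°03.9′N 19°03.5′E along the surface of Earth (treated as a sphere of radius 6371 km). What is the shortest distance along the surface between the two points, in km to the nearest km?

8480 km

In radians: φ₁ = 1.3152, φ₂ = 0.0709, Δλ = 47.962° = 0.8371 rad.
cos c = sin φ₁ sin φ₂ + cos φ₁ cos φ₂ cos Δλ = (0.9675)(0.0709) + (0.2529)(0.9975)(0.6696) = 0.23748,
so c = arccos(0.23748) = 1.33103 rad.
Distance = R·c = 6371 × 1.3310 ≈ 8480 km.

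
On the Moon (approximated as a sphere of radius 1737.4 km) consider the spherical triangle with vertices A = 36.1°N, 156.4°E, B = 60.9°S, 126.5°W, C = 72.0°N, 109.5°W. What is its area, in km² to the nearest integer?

Side lengths (central angles): a = 2.3285, b = 0.9974, c = 2.0121 rad; semiperimeter s = 2.6690.
By l'Huilier's theorem, tan(E/4) = √[tan(s/2) tan((s−a)/2) tan((s−b)/2) tan((s−c)/2)], giving spherical excess E = 1.9142 rad.
Area = E·R² = 1.9142 × (1737.4)² ≈ 5778272 km².

5778272 km²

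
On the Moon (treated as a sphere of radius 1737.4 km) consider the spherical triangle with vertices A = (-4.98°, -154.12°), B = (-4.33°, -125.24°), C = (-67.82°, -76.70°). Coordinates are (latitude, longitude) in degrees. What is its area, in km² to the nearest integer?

1116389 km²

Side lengths (central angles): a = 1.2460, b = 1.4078, c = 0.5025 rad; semiperimeter s = 1.5781.
By l'Huilier's theorem, tan(E/4) = √[tan(s/2) tan((s−a)/2) tan((s−b)/2) tan((s−c)/2)], giving spherical excess E = 0.3698 rad.
Area = E·R² = 0.3698 × (1737.4)² ≈ 1116389 km².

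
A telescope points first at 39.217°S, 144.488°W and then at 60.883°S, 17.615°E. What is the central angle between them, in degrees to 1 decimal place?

In radians: φ₁ = -0.6845, φ₂ = -1.0626, Δλ = 162.103° = 2.8292 rad.
Haversine: a = sin²(Δφ/2) + cos φ₁ cos φ₂ sin²(Δλ/2) = 0.0353 + (0.7748)(0.4866)(0.9758) = 0.40320.
Central angle c = 2·arcsin(√a) = 1.37596 rad.
So the angular separation is 78.8°.

78.8°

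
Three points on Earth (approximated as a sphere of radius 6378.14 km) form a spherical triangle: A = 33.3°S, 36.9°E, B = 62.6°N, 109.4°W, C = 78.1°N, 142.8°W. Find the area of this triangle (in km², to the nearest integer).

Side lengths (central angles): a = 0.3240, b = 2.3597, c = 2.5106 rad; semiperimeter s = 2.5972.
By l'Huilier's theorem, tan(E/4) = √[tan(s/2) tan((s−a)/2) tan((s−b)/2) tan((s−c)/2)], giving spherical excess E = 0.7887 rad.
Area = E·R² = 0.7887 × (6378.14)² ≈ 32085551 km².

32085551 km²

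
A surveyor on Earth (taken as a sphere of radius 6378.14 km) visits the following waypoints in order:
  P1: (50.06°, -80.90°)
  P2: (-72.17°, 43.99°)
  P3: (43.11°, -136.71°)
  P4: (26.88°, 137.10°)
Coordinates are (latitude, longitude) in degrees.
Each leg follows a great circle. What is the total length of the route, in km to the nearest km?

40932 km

Leg P1→P2: central angle 2.5724 rad, distance 16407.1 km.
Leg P2→P3: central angle 2.6344 rad, distance 16802.4 km.
Leg P3→P4: central angle 1.2108 rad, distance 7722.8 km.
Total: 16407.1 + 16802.4 + 7722.8 ≈ 40932 km.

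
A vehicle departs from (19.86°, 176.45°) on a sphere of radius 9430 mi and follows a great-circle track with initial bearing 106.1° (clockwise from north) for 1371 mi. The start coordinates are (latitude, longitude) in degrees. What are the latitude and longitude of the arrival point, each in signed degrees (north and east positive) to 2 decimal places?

Angular distance δ = d/R = 1371/9430 = 0.14539 rad; initial bearing θ = 1.8518 rad.
sin φ₂ = sin φ₁ cos δ + cos φ₁ sin δ cos θ = (0.3397)(0.9894) + (0.9405)(0.1449)(-0.2773) = 0.2984, so φ₂ = 17.36°.
Δλ = atan2(sin θ sin δ cos φ₁, cos δ − sin φ₁ sin φ₂) = atan2(0.1309, 0.8881) = 8.386°.
λ₂ = 176.450° + 8.386° = 184.84° → -175.16° after wrapping to (−180°, 180°].

17.36°, -175.16°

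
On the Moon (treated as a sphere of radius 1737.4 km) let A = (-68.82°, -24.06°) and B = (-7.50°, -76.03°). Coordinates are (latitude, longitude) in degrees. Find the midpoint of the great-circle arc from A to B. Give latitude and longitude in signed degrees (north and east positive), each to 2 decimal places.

Central angle δ = 1.2213 rad. Interpolating on the sphere with fraction f = 0.5:
P = [sin((1−f)δ)·A + sin(fδ)·B] / sin δ = 0.6103·A + 0.6103·B in Cartesian coordinates,
giving P = (0.3474, -0.6771, -0.6487), i.e. latitude -40.45°, longitude -62.84°.

-40.45°, -62.84°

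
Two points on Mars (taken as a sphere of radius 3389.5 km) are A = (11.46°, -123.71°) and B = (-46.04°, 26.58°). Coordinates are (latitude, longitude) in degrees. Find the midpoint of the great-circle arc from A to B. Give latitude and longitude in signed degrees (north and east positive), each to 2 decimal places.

-45.59°, -81.34°

Central angle δ = 2.3948 rad. Interpolating on the sphere with fraction f = 0.5:
P = [sin((1−f)δ)·A + sin(fδ)·B] / sin δ = 1.3708·A + 1.3708·B in Cartesian coordinates,
giving P = (0.1054, -0.6918, -0.7144), i.e. latitude -45.59°, longitude -81.34°.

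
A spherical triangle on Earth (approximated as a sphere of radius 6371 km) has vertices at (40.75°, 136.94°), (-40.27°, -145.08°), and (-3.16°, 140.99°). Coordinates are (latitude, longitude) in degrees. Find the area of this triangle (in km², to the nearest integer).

Side lengths (central angles): a = 1.3217, b = 0.7691, c = 1.8771 rad; semiperimeter s = 1.9840.
By l'Huilier's theorem, tan(E/4) = √[tan(s/2) tan((s−a)/2) tan((s−b)/2) tan((s−c)/2)], giving spherical excess E = 0.5557 rad.
Area = E·R² = 0.5557 × (6371)² ≈ 22556855 km².

22556855 km²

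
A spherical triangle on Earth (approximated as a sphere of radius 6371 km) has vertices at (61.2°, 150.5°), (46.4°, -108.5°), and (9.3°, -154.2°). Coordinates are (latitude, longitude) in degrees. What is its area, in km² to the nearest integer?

20278860 km²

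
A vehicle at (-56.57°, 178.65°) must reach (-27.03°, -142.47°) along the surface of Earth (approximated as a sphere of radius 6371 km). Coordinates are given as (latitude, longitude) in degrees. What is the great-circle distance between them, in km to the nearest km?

Let φ₁ = -0.9873 rad, φ₂ = -0.4718 rad, and Δλ = 0.6786 rad.
Haversine: a = sin²(Δφ/2) + cos φ₁ cos φ₂ sin²(Δλ/2) = 0.0650 + (0.5509)(0.8908)(0.1108) = 0.11935.
Central angle c = 2·arcsin(√a) = 0.70549 rad.
Distance = R·c = 6371 × 0.7055 ≈ 4495 km.

4495 km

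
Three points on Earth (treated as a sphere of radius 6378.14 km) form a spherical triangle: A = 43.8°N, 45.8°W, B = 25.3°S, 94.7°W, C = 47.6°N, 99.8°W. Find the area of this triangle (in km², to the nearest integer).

20392834 km²

Side lengths (central angles): a = 1.2749, b = 0.6482, c = 1.4372 rad; semiperimeter s = 1.6801.
By l'Huilier's theorem, tan(E/4) = √[tan(s/2) tan((s−a)/2) tan((s−b)/2) tan((s−c)/2)], giving spherical excess E = 0.5013 rad.
Area = E·R² = 0.5013 × (6378.14)² ≈ 20392834 km².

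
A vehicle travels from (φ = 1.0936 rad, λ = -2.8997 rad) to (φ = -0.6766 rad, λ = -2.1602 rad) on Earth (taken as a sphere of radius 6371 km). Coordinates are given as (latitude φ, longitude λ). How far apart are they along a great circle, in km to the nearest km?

In radians: φ₁ = 1.0936, φ₂ = -0.6766, Δλ = 42.370° = 0.7395 rad.
Haversine: a = sin²(Δφ/2) + cos φ₁ cos φ₂ sin²(Δλ/2) = 0.5990 + (0.4593)(0.7797)(0.1306) = 0.64581.
Central angle c = 2·arcsin(√a) = 1.86672 rad.
Distance = R·c = 6371 × 1.8667 ≈ 11893 km.

11893 km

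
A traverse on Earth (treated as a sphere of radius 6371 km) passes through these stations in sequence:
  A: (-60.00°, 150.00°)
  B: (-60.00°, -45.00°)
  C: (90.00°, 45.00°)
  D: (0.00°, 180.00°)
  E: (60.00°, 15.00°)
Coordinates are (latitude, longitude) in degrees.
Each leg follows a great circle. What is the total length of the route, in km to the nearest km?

46514 km

Leg A→B: central angle 1.0373 rad, distance 6608.8 km.
Leg B→C: central angle 2.6180 rad, distance 16679.2 km.
Leg C→D: central angle 1.5708 rad, distance 10007.5 km.
Leg D→E: central angle 2.0748 rad, distance 13218.8 km.
Total: 6608.8 + 16679.2 + 10007.5 + 13218.8 ≈ 46514 km.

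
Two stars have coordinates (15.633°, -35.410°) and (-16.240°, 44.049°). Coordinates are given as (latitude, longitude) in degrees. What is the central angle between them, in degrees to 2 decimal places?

84.62°

In radians: φ₁ = 0.2728, φ₂ = -0.2834, Δλ = 79.459° = 1.3868 rad.
cos c = sin φ₁ sin φ₂ + cos φ₁ cos φ₂ cos Δλ = (0.2695)(-0.2797) + (0.9630)(0.9601)(0.1829) = 0.09378,
so c = arccos(0.09378) = 1.47688 rad.
So the angular separation is 84.62°.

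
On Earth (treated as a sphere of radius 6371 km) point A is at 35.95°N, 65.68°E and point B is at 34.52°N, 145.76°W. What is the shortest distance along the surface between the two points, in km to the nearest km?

11528 km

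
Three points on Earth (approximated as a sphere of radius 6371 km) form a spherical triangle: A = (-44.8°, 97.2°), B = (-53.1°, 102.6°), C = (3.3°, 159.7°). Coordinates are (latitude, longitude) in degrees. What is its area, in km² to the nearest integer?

4767803 km²

Side lengths (central angles): a = 1.2875, b = 1.2802, c = 0.1574 rad; semiperimeter s = 1.3625.
By l'Huilier's theorem, tan(E/4) = √[tan(s/2) tan((s−a)/2) tan((s−b)/2) tan((s−c)/2)], giving spherical excess E = 0.1175 rad.
Area = E·R² = 0.1175 × (6371)² ≈ 4767803 km².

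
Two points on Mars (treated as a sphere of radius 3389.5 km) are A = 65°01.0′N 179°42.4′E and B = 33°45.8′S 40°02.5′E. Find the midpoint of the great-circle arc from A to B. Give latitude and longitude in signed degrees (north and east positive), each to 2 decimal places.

31.24°, 68.26°

The central angle between A and B is δ = 2.4519 rad.
With f = 0.5, the slerp weights are sin((1−f)δ)/sin δ = 1.4790 and sin(fδ)/sin δ = 1.4790.
Weighted sum of the unit vectors: (1.4790)·(-0.4223,0.0022,0.9064) + (1.4790)·(0.6365,0.5348,-0.5558) = (0.3167, 0.7942, 0.5186).
Converting back: φ = atan2(z, √(x²+y²)) = 31.24°, λ = atan2(y, x) = 68.26°.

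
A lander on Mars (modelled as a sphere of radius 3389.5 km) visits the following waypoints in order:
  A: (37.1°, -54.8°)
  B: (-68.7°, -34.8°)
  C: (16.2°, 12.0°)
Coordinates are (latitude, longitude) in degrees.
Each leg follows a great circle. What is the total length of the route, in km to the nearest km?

11717 km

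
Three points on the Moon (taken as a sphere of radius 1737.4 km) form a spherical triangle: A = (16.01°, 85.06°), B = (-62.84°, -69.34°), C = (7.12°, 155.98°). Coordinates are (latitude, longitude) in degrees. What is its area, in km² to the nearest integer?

7184176 km²

Side lengths (central angles): a = 2.0139, b = 1.2175, c = 2.2667 rad; semiperimeter s = 2.7491.
By l'Huilier's theorem, tan(E/4) = √[tan(s/2) tan((s−a)/2) tan((s−b)/2) tan((s−c)/2)], giving spherical excess E = 2.3800 rad.
Area = E·R² = 2.3800 × (1737.4)² ≈ 7184176 km².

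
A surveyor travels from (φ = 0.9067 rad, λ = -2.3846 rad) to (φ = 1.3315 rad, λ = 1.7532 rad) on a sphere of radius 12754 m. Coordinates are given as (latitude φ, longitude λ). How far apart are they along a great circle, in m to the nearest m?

In radians: φ₁ = 0.9067, φ₂ = 1.3315, Δλ = -122.922° = -2.1454 rad.
Haversine: a = sin²(Δφ/2) + cos φ₁ cos φ₂ sin²(Δλ/2) = 0.0444 + (0.6163)(0.2370)(0.7717) = 0.15718.
Central angle c = 2·arcsin(√a) = 0.81532 rad.
Distance = R·c = 12754 × 0.8153 ≈ 10399 m.

10399 m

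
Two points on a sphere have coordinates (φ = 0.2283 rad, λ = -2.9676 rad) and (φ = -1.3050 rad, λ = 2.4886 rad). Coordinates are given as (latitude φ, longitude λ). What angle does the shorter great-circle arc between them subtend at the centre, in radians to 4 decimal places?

In radians: φ₁ = 0.2283, φ₂ = -1.3050, Δλ = -47.383° = -0.8270 rad.
Haversine: a = sin²(Δφ/2) + cos φ₁ cos φ₂ sin²(Δλ/2) = 0.4813 + (0.9741)(0.2627)(0.1615) = 0.52257.
Central angle c = 2·arcsin(√a) = 1.61594 rad.
So the angular separation is 1.6159 rad.

1.6159 rad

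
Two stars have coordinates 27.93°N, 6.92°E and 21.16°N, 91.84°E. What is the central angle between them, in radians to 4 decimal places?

1.3263 rad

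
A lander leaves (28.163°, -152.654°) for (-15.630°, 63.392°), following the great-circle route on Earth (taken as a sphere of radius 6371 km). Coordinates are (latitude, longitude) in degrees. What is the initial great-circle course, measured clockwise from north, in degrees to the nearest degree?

283°

With φ₁ = 0.4915, φ₂ = -0.2728, Δλ = -2.5125 rad, the forward-azimuth formula gives
θ = atan2( sin Δλ cos φ₂ , cos φ₁ sin φ₂ − sin φ₁ cos φ₂ cos Δλ ) = atan2(-0.5667, 0.1300) = -77.08°.
Adding 360° brings this into [0°, 360°): 283°.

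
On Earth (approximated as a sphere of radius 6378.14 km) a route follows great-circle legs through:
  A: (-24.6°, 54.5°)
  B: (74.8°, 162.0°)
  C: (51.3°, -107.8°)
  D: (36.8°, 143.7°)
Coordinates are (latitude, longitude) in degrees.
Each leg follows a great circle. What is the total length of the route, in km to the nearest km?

25767 km

Leg A→B: central angle 2.0639 rad, distance 13164.1 km.
Leg B→C: central angle 0.7189 rad, distance 4585.0 km.
Leg C→D: central angle 1.2570 rad, distance 8017.6 km.
Total: 13164.1 + 4585.0 + 8017.6 ≈ 25767 km.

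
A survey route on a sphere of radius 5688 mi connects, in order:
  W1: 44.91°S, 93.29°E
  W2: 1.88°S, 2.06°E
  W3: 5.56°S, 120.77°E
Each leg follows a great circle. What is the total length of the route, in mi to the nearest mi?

Leg W1→W2: central angle 1.5628 rad, distance 8889.4 mi.
Leg W2→W3: central angle 2.0654 rad, distance 11748.0 mi.
Total: 8889.4 + 11748.0 ≈ 20637 mi.

20637 mi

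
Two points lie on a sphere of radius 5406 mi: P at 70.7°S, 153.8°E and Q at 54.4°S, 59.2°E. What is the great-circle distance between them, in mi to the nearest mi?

In radians: φ₁ = -1.2339, φ₂ = -0.9495, Δλ = -94.600° = -1.6511 rad.
cos c = sin φ₁ sin φ₂ + cos φ₁ cos φ₂ cos Δλ = (-0.9438)(-0.8131) + (0.3305)(0.5821)(-0.0802) = 0.75197,
so c = arccos(0.75197) = 0.71974 rad.
Distance = R·c = 5406 × 0.7197 ≈ 3891 mi.

3891 mi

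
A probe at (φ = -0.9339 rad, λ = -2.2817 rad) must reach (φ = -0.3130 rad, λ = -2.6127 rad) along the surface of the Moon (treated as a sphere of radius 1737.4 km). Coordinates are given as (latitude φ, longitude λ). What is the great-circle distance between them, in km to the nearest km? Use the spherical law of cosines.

Let φ₁ = -0.9339 rad, φ₂ = -0.3130 rad, and Δλ = -0.3310 rad.
cos c = sin φ₁ sin φ₂ + cos φ₁ cos φ₂ cos Δλ = (-0.8039)(-0.3079) + (0.5947)(0.9514)(0.9457) = 0.78264,
so c = arccos(0.78264) = 0.67190 rad.
Distance = R·c = 1737.4 × 0.6719 ≈ 1167 km.

1167 km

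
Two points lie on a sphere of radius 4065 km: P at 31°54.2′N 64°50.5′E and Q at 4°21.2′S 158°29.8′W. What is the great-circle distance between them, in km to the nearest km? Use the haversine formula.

9293 km

With latitudes φ₁ = 31.903°, φ₂ = -4.353° and longitude difference Δλ = 136.662°:
Haversine: a = sin²(Δφ/2) + cos φ₁ cos φ₂ sin²(Δλ/2) = 0.0968 + (0.8489)(0.9971)(0.8637) = 0.82789.
Central angle c = 2·arcsin(√a) = 2.28601 rad.
Distance = R·c = 4065 × 2.2860 ≈ 9293 km.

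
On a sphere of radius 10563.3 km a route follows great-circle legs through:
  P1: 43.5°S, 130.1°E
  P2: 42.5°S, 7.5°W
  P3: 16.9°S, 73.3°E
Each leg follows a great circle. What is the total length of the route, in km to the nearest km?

Leg P1→P2: central angle 1.5006 rad, distance 15851.5 km.
Leg P2→P3: central angle 1.2565 rad, distance 13272.4 km.
Total: 15851.5 + 13272.4 ≈ 29124 km.

29124 km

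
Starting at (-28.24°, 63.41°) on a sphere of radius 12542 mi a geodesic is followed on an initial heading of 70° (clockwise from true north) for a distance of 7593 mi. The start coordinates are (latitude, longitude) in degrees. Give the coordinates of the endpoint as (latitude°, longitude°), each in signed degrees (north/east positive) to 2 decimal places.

Angular distance δ = d/R = 7593/12542 = 0.60541 rad; initial bearing θ = 1.2217 rad.
sin φ₂ = sin φ₁ cos δ + cos φ₁ sin δ cos θ = (-0.4732)(0.8223) + (0.8810)(0.5691)(0.3420) = -0.2176, so φ₂ = -12.57°.
Δλ = atan2(sin θ sin δ cos φ₁, cos δ − sin φ₁ sin φ₂) = atan2(0.4711, 0.7193) = 33.223°.
λ₂ = 63.410° + 33.223° = 96.63°.

-12.57°, 96.63°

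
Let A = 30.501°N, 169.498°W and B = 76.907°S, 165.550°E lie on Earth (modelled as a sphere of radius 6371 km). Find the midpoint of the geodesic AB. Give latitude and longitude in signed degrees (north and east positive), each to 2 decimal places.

The central angle between A and B is δ = 1.8938 rad.
With f = 0.5, the slerp weights are sin((1−f)δ)/sin δ = 0.8559 and sin(fδ)/sin δ = 0.8559.
Weighted sum of the unit vectors: (0.8559)·(-0.8472,-0.1570,0.5076) + (0.8559)·(-0.2194,0.0565,-0.9740) = (-0.9128, -0.0860, -0.3992).
Converting back: φ = atan2(z, √(x²+y²)) = -23.53°, λ = atan2(y, x) = -174.62°.

-23.53°, -174.62°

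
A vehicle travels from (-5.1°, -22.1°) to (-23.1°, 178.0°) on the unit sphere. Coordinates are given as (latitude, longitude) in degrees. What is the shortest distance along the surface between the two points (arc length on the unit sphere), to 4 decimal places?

2.5419

Let φ₁ = -0.0890 rad, φ₂ = -0.4032 rad, and Δλ = -2.7908 rad.
Haversine: a = sin²(Δφ/2) + cos φ₁ cos φ₂ sin²(Δλ/2) = 0.0245 + (0.9960)(0.9198)(0.9695) = 0.91275.
Central angle c = 2·arcsin(√a) = 2.54189 rad.
On the unit sphere the arc length equals the central angle: 2.5419.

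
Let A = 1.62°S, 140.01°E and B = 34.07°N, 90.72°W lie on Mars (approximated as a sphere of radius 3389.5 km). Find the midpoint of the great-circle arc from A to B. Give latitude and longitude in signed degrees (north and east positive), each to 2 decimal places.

33.68°, -166.53°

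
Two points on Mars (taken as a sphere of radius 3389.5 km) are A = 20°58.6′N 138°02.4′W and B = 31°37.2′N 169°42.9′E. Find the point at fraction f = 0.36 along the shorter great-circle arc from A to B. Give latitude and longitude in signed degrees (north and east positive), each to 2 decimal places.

27.06°, -155.60°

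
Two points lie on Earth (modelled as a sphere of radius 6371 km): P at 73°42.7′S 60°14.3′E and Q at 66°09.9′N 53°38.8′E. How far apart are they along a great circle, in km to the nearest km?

15561 km

In radians: φ₁ = -1.2865, φ₂ = 1.1548, Δλ = -6.592° = -0.1150 rad.
cos c = sin φ₁ sin φ₂ + cos φ₁ cos φ₂ cos Δλ = (-0.9599)(0.9147) + (0.2805)(0.4041)(0.9934) = -0.76541,
so c = arccos(-0.76541) = 2.44247 rad.
Distance = R·c = 6371 × 2.4425 ≈ 15561 km.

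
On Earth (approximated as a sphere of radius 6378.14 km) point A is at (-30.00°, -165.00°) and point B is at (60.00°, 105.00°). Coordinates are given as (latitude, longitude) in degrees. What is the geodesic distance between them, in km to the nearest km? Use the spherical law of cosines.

Let φ₁ = -0.5236 rad, φ₂ = 1.0472 rad, and Δλ = -1.5708 rad.
cos c = sin φ₁ sin φ₂ + cos φ₁ cos φ₂ cos Δλ = (-0.5000)(0.8660) + (0.8660)(0.5000)(0.0000) = -0.43301,
so c = arccos(-0.43301) = 2.01863 rad.
Distance = R·c = 6378.14 × 2.0186 ≈ 12875 km.

12875 km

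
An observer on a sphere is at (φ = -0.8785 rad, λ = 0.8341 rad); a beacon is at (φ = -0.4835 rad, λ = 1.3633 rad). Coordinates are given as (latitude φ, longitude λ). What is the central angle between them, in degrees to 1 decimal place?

32.3°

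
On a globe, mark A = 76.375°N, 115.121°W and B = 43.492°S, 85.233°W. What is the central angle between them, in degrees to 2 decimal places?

121.38°

Let φ₁ = 1.3330 rad, φ₂ = -0.7591 rad, and Δλ = 0.5216 rad.
Haversine: a = sin²(Δφ/2) + cos φ₁ cos φ₂ sin²(Δλ/2) = 0.7490 + (0.2356)(0.7255)(0.0665) = 0.76036.
Central angle c = 2·arcsin(√a) = 2.11849 rad.
So the angular separation is 121.38°.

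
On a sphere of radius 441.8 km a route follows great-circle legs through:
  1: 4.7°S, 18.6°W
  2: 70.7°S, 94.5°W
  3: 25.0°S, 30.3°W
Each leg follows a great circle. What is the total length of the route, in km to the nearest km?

1072 km

Leg 1→2: central angle 1.4126 rad, distance 624.1 km.
Leg 2→3: central angle 1.0131 rad, distance 447.6 km.
Total: 624.1 + 447.6 ≈ 1072 km.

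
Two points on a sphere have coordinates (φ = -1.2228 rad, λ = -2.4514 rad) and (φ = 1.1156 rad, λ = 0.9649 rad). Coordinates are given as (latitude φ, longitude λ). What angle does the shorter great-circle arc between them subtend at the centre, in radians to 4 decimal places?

2.9907 rad

In radians: φ₁ = -1.2228, φ₂ = 1.1156, Δλ = -164.260° = -2.8669 rad.
cos c = sin φ₁ sin φ₂ + cos φ₁ cos φ₂ cos Δλ = (-0.9401)(0.8982) + (0.3410)(0.4396)(-0.9625) = -0.98864,
so c = arccos(-0.98864) = 2.99071 rad.
So the angular separation is 2.9907 rad.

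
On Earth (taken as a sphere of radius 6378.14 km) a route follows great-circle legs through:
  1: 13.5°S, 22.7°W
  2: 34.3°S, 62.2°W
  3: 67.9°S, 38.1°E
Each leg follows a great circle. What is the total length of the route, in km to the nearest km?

Leg 1→2: central angle 0.7206 rad, distance 4596.4 km.
Leg 2→3: central angle 1.0854 rad, distance 6922.9 km.
Total: 4596.4 + 6922.9 ≈ 11519 km.

11519 km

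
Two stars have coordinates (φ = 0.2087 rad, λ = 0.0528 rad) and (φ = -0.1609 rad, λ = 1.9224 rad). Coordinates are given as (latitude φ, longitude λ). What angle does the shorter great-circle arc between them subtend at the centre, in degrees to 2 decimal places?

In radians: φ₁ = 0.2087, φ₂ = -0.1609, Δλ = 107.120° = 1.8696 rad.
Haversine: a = sin²(Δφ/2) + cos φ₁ cos φ₂ sin²(Δλ/2) = 0.0338 + (0.9783)(0.9871)(0.6472) = 0.65873.
Central angle c = 2·arcsin(√a) = 1.89385 rad.
So the angular separation is 108.51°.

108.51°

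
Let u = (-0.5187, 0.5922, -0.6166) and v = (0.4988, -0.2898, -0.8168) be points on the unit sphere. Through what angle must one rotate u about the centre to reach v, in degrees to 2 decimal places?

u·v = 0.0733; |u| = 1.0000, |v| = 1.0000.
cos θ = (u·v)/(|u||v|) = 0.0733, so θ = 85.80°.

85.80°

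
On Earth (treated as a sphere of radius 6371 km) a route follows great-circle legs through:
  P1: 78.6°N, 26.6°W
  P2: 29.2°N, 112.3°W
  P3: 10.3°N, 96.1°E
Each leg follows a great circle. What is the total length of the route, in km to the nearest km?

Leg P1→P2: central angle 1.0574 rad, distance 6736.5 km.
Leg P2→P3: central angle 2.3027 rad, distance 14670.3 km.
Total: 6736.5 + 14670.3 ≈ 21407 km.

21407 km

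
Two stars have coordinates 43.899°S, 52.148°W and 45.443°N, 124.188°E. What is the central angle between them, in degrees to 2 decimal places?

176.97°

In radians: φ₁ = -0.7662, φ₂ = 0.7931, Δλ = 176.336° = 3.0776 rad.
cos c = sin φ₁ sin φ₂ + cos φ₁ cos φ₂ cos Δλ = (-0.6934)(0.7126) + (0.7206)(0.7016)(-0.9980) = -0.99860,
so c = arccos(-0.99860) = 3.08874 rad.
So the angular separation is 176.97°.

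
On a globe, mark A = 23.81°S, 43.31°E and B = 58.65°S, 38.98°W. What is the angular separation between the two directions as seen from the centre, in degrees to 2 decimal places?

Let φ₁ = -0.4156 rad, φ₂ = -1.0236 rad, and Δλ = -1.4362 rad.
cos c = sin φ₁ sin φ₂ + cos φ₁ cos φ₂ cos Δλ = (-0.4037)(-0.8540) + (0.9149)(0.5203)(0.1342) = 0.40862,
so c = arccos(0.40862) = 1.14985 rad.
So the angular separation is 65.88°.

65.88°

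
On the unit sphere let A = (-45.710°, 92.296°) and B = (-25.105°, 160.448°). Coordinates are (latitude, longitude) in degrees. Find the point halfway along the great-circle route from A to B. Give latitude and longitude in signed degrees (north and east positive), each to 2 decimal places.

-40.53°, 131.37°

The central angle between A and B is δ = 1.0015 rad.
With f = 0.5, the slerp weights are sin((1−f)δ)/sin δ = 0.5700 and sin(fδ)/sin δ = 0.5700.
Weighted sum of the unit vectors: (0.5700)·(-0.0280,0.6977,-0.7158) + (0.5700)·(-0.8533,0.3030,-0.4243) = (-0.5023, 0.5704, -0.6498).
Converting back: φ = atan2(z, √(x²+y²)) = -40.53°, λ = atan2(y, x) = 131.37°.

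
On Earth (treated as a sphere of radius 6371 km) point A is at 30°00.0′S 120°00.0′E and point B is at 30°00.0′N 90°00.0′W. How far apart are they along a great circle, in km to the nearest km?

17135 km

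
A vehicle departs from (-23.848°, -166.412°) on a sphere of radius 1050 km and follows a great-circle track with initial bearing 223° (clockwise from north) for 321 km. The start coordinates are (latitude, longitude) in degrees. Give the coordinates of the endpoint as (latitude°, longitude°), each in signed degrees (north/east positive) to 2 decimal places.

-35.94°, 178.90°

Angular distance δ = d/R = 321/1050 = 0.30571 rad; initial bearing θ = 3.8921 rad.
sin φ₂ = sin φ₁ cos δ + cos φ₁ sin δ cos θ = (-0.4043)(0.9536) + (0.9146)(0.3010)(-0.7314) = -0.5869, so φ₂ = -35.94°.
Δλ = atan2(sin θ sin δ cos φ₁, cos δ − sin φ₁ sin φ₂) = atan2(-0.1877, 0.7163) = -14.686°.
λ₂ = -166.412° − 14.686° = -181.10° → 178.90° after wrapping to (−180°, 180°].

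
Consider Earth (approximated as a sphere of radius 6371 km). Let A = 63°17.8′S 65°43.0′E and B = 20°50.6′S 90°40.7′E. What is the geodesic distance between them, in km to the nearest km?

5080 km

Let φ₁ = -1.1047 rad, φ₂ = -0.3638 rad, and Δλ = 0.4357 rad.
cos c = sin φ₁ sin φ₂ + cos φ₁ cos φ₂ cos Δλ = (-0.8933)(-0.3558) + (0.4494)(0.9346)(0.9066) = 0.69860,
so c = arccos(0.69860) = 0.79736 rad.
Distance = R·c = 6371 × 0.7974 ≈ 5080 km.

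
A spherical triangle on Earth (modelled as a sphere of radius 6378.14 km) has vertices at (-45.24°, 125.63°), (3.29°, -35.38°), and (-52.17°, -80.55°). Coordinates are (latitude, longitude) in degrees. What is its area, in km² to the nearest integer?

Side lengths (central angles): a = 1.1741, b = 1.3966, c = 2.3539 rad; semiperimeter s = 2.4623.
By l'Huilier's theorem, tan(E/4) = √[tan(s/2) tan((s−a)/2) tan((s−b)/2) tan((s−c)/2)], giving spherical excess E = 1.0205 rad.
Area = E·R² = 1.0205 × (6378.14)² ≈ 41516498 km².

41516498 km²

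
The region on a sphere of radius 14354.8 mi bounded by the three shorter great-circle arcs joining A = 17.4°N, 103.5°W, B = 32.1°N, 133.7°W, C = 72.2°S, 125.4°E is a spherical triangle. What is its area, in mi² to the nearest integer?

Side lengths (central angles): a = 2.1591, b = 2.0675, c = 0.5403 rad; semiperimeter s = 2.3834.
By l'Huilier's theorem, tan(E/4) = √[tan(s/2) tan((s−a)/2) tan((s−b)/2) tan((s−c)/2)], giving spherical excess E = 0.9559 rad.
Area = E·R² = 0.9559 × (14354.8)² ≈ 196964260 mi².

196964260 mi²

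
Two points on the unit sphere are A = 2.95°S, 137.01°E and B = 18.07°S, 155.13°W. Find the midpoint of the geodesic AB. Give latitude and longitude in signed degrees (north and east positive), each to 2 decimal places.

-12.60°, 169.99°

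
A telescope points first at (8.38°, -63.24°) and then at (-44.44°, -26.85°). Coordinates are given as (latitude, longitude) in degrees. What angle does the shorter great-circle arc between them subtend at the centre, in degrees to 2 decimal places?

62.19°

Let φ₁ = 0.1463 rad, φ₂ = -0.7756 rad, and Δλ = 0.6351 rad.
Haversine: a = sin²(Δφ/2) + cos φ₁ cos φ₂ sin²(Δλ/2) = 0.1978 + (0.9893)(0.7140)(0.0975) = 0.26671.
Central angle c = 2·arcsin(√a) = 1.08538 rad.
So the angular separation is 62.19°.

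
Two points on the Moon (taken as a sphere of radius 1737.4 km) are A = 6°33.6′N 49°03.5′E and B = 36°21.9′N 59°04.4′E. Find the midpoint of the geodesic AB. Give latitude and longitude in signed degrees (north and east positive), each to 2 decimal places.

21.54°, 53.54°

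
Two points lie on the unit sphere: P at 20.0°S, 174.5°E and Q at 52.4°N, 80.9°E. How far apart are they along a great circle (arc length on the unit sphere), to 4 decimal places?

1.8828

Let φ₁ = -0.3491 rad, φ₂ = 0.9146 rad, and Δλ = -1.6336 rad.
Haversine: a = sin²(Δφ/2) + cos φ₁ cos φ₂ sin²(Δλ/2) = 0.3488 + (0.9397)(0.6101)(0.5314) = 0.65349.
Central angle c = 2·arcsin(√a) = 1.88281 rad.
On the unit sphere the arc length equals the central angle: 1.8828.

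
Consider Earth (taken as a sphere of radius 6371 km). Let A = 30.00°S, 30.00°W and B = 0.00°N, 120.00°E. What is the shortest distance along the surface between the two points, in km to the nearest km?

15411 km

Let φ₁ = -0.5236 rad, φ₂ = 0.0000 rad, and Δλ = 2.6180 rad.
cos c = sin φ₁ sin φ₂ + cos φ₁ cos φ₂ cos Δλ = (-0.5000)(0.0000) + (0.8660)(1.0000)(-0.8660) = -0.75000,
so c = arccos(-0.75000) = 2.41886 rad.
Distance = R·c = 6371 × 2.4189 ≈ 15411 km.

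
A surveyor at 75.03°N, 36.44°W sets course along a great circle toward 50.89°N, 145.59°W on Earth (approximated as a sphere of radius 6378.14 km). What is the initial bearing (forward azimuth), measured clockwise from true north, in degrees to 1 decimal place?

Δλ = -109.150° = -1.9050 rad.
y = sin Δλ · cos φ₂ = (-0.9447)(0.6308) = -0.5959
x = cos φ₁ sin φ₂ − sin φ₁ cos φ₂ cos Δλ = (0.2583)(0.7759) − (0.9661)(0.6308)(-0.3280) = 0.4003
θ = atan2(y, x) = -56.11°; adding 360° gives 303.9°.

303.9°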